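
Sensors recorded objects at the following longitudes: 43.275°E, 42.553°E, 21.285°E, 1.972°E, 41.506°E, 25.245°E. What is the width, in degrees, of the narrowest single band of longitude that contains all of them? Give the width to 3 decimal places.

Sort the longitudes: +1.972°, +21.285°, +25.245°, +41.506°, +42.553°, +43.275°.
Eastward gaps between consecutive values (wrapping around): 19.313°, 3.960°, 16.261°, 1.047°, 0.722°, 318.697°.
Largest gap = 318.697° ⇒ minimal covering band is its complement: 360° − 318.697° = 41.303°.
Band runs from +1.972° eastward to +43.275°.

41.303°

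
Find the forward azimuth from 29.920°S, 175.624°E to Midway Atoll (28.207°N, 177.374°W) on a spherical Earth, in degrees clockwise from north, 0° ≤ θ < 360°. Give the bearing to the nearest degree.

Δλ = -177.374 − 175.624 = -352.998°; wrapped into (−180°, 180°]: 7.002°.
θ = atan2( sin Δλ · cos φ₂ , cos φ₁ · sin φ₂ − sin φ₁ · cos φ₂ · cos Δλ )
  = atan2(0.10743, 0.84594) = 7.237° → normalised to [0°, 360°): 7.237°.

7°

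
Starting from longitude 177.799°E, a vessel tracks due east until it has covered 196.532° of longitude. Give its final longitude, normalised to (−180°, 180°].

Start at +177.799°; shift +196.532° → +374.331°.
+374.331° lies outside (−180°, 180°]; subtract 360° → +14.331°.

14.331°E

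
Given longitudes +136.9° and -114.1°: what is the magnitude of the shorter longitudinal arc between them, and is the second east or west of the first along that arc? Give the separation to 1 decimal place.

Raw difference: -114.1 − 136.9 = -251.0°.
Normalise into (−180°, 180°]: -251.0° + 360° = 109.0°.
Positive ⇒ the second point lies to the east; separation 109.0°.

109.0° east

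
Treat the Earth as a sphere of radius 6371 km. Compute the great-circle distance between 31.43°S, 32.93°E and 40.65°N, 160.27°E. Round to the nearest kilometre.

15243 km

Δλ = 160.27 − 32.93 = 127.34°.
Δφ = 40.65 − -31.43 = 72.08°.
a = sin²(Δφ/2) + cos φ₁ · cos φ₂ · sin²(Δλ/2) = 0.866181.
c = 2·atan2(√a, √(1−a)) = 2.39258 rad → d = 6371·c ≈ 15243.14 km.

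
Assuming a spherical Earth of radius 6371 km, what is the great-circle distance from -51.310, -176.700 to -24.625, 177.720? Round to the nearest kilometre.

3005 km

Δλ = 177.720 − -176.700 = 354.420°; wrapped into (−180°, 180°]: -5.580°.
Δφ = -24.625 − -51.310 = 26.685°.
a = sin²(Δφ/2) + cos φ₁ · cos φ₂ · sin²(Δλ/2) = 0.054602.
c = 2·atan2(√a, √(1−a)) = 0.47170 rad → d = 6371·c ≈ 3005.21 km.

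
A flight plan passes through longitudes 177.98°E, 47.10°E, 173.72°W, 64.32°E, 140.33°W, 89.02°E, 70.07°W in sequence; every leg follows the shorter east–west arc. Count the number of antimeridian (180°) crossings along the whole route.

4

Leg 1: +177.98° → +47.10°, shortest Δλ = -130.88° (west) — does not cross 180°.
Leg 2: +47.10° → -173.72°, shortest Δλ = 139.18° (east) — crosses 180°.
Leg 3: -173.72° → +64.32°, shortest Δλ = -121.96° (west) — crosses 180°.
Leg 4: +64.32° → -140.33°, shortest Δλ = 155.35° (east) — crosses 180°.
Leg 5: -140.33° → +89.02°, shortest Δλ = -130.65° (west) — crosses 180°.
Leg 6: +89.02° → -70.07°, shortest Δλ = -159.09° (west) — does not cross 180°.
Total crossings: 4.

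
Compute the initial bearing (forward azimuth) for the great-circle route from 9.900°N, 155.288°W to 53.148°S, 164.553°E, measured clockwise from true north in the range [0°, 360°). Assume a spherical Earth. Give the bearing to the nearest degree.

Δλ = 164.553 − -155.288 = 319.841°; wrapped into (−180°, 180°]: -40.159°.
θ = atan2( sin Δλ · cos φ₂ , cos φ₁ · sin φ₂ − sin φ₁ · cos φ₂ · cos Δλ )
  = atan2(-0.38679, -0.86708) = -155.959° → normalised to [0°, 360°): 204.041°.

204°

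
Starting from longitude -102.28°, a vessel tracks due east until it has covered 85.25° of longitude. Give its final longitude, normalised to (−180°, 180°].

-17.03°

Start at -102.28°; shift +85.25° → -17.03°.
-17.03° already lies in (−180°, 180°].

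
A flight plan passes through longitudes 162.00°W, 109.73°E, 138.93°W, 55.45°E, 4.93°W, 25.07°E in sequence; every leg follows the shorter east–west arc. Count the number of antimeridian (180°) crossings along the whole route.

3

Leg 1: -162.00° → +109.73°, shortest Δλ = -88.27° (west) — crosses 180°.
Leg 2: +109.73° → -138.93°, shortest Δλ = 111.34° (east) — crosses 180°.
Leg 3: -138.93° → +55.45°, shortest Δλ = -165.62° (west) — crosses 180°.
Leg 4: +55.45° → -4.93°, shortest Δλ = -60.38° (west) — does not cross 180°.
Leg 5: -4.93° → +25.07°, shortest Δλ = 30.0° (east) — does not cross 180°.
Total crossings: 3.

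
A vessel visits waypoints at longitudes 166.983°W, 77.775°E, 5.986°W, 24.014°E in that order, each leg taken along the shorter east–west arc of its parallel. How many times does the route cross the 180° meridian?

1

Leg 1: -166.983° → +77.775°, shortest Δλ = -115.242° (west) — crosses 180°.
Leg 2: +77.775° → -5.986°, shortest Δλ = -83.761° (west) — does not cross 180°.
Leg 3: -5.986° → +24.014°, shortest Δλ = 30.0° (east) — does not cross 180°.
Total crossings: 1.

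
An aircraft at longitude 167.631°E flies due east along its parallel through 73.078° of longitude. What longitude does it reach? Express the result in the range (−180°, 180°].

Start at +167.631°; shift +73.078° → +240.709°.
+240.709° lies outside (−180°, 180°]; subtract 360° → -119.291°.

119.291°W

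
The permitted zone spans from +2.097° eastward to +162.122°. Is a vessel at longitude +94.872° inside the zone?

Yes

Band width going east from +2.097° to +162.122°: ((162.122 − 2.097) mod 360) = 160.025°.
Offset of +94.872° east of the west edge: ((94.872 − 2.097) mod 360) = 92.775°.
92.775° ≤ 160.025° ⇒ inside.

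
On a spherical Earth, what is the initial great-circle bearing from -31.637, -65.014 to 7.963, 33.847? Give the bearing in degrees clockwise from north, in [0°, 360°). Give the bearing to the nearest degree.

Δλ = 33.847 − -65.014 = 98.861°.
θ = atan2( sin Δλ · cos φ₂ , cos φ₁ · sin φ₂ − sin φ₁ · cos φ₂ · cos Δλ )
  = atan2(0.97854, 0.03793) = 87.780° → normalised to [0°, 360°): 87.780°.

88°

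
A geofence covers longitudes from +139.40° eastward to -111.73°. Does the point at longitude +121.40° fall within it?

No

Band width going east from +139.40° to -111.73°: ((-111.73 − 139.40) mod 360) = 108.87°.
Offset of +121.40° east of the west edge: ((121.40 − 139.40) mod 360) = 342.00°.
342.00° > 108.87° ⇒ outside.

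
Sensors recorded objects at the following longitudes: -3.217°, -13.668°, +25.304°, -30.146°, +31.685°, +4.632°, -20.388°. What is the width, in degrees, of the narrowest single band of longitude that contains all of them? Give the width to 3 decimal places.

Sort the longitudes: -30.146°, -20.388°, -13.668°, -3.217°, +4.632°, +25.304°, +31.685°.
Eastward gaps between consecutive values (wrapping around): 9.758°, 6.720°, 10.451°, 7.849°, 20.672°, 6.381°, 298.169°.
Largest gap = 298.169° ⇒ minimal covering band is its complement: 360° − 298.169° = 61.831°.
Band runs from -30.146° eastward to +31.685°.

61.831°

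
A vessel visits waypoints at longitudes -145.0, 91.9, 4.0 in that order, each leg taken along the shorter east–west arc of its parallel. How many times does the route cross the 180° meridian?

1

Leg 1: -145.0° → +91.9°, shortest Δλ = -123.1° (west) — crosses 180°.
Leg 2: +91.9° → +4.0°, shortest Δλ = -87.9° (west) — does not cross 180°.
Total crossings: 1.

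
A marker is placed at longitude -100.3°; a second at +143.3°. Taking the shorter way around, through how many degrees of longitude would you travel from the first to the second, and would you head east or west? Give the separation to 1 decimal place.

Raw difference: 143.3 − -100.3 = 243.6°.
Normalise into (−180°, 180°]: 243.6° − 360° = -116.4°.
Negative ⇒ the second point lies to the west; separation 116.4°.

116.4° west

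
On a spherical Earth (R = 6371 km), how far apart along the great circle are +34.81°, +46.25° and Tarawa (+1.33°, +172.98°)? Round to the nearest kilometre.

13180 km

Δλ = 172.98 − 46.25 = 126.73°.
Δφ = 1.33 − 34.81 = -33.48°.
a = sin²(Δφ/2) + cos φ₁ · cos φ₂ · sin²(Δλ/2) = 0.738821.
c = 2·atan2(√a, √(1−a)) = 2.06877 rad → d = 6371·c ≈ 13180.10 km.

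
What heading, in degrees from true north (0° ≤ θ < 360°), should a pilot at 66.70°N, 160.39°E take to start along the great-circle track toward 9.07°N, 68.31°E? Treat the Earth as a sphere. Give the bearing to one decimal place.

Δλ = 68.31 − 160.39 = -92.08°.
θ = atan2( sin Δλ · cos φ₂ , cos φ₁ · sin φ₂ − sin φ₁ · cos φ₂ · cos Δλ )
  = atan2(-0.98685, 0.09527) = -84.486° → normalised to [0°, 360°): 275.514°.

275.5°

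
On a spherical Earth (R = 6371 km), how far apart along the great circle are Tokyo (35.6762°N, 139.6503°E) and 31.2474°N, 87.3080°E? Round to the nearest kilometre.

Δλ = 87.3080 − 139.6503 = -52.3423°.
Δφ = 31.2474 − 35.6762 = -4.4288°.
a = sin²(Δφ/2) + cos φ₁ · cos φ₂ · sin²(Δλ/2) = 0.136590.
c = 2·atan2(√a, √(1−a)) = 0.75712 rad → d = 6371·c ≈ 4823.59 km.

4824 km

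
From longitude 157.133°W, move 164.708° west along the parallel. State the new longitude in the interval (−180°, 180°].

38.159°E

Start at -157.133°; shift −164.708° → -321.841°.
-321.841° lies outside (−180°, 180°]; add 360° → +38.159°.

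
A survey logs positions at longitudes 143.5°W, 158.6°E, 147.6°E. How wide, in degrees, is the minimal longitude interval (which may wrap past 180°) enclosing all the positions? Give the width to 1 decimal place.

68.9°

Sort the longitudes: -143.5°, +147.6°, +158.6°.
Eastward gaps between consecutive values (wrapping around): 291.1°, 11.0°, 57.9°.
Largest gap = 291.1° ⇒ minimal covering band is its complement: 360° − 291.1° = 68.9°.
Band runs from +147.6° eastward to -143.5°, crossing the antimeridian.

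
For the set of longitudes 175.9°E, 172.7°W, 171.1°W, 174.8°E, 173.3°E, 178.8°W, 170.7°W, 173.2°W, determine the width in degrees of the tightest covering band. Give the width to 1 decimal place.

Sort the longitudes: -178.8°, -173.2°, -172.7°, -171.1°, -170.7°, +173.3°, +174.8°, +175.9°.
Eastward gaps between consecutive values (wrapping around): 5.6°, 0.5°, 1.6°, 0.4°, 344.0°, 1.5°, 1.1°, 5.3°.
Largest gap = 344.0° ⇒ minimal covering band is its complement: 360° − 344.0° = 16.0°.
Band runs from +173.3° eastward to -170.7°, crossing the antimeridian.

16.0°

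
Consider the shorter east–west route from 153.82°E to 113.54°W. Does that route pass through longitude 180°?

Naïve |-113.54 − 153.82| = 267.36° > 180°, so the shorter arc goes the other way round — across 180°.
Signed shortest Δλ = ((-113.54 − 153.82 + 180) mod 360) − 180 = 92.64°.
Going east by 92.64° from +153.82° passes through 180° before reaching -113.54°.

Yes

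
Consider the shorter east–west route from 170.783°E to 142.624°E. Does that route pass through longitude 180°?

No

Signed shortest Δλ = ((142.624 − 170.783 + 180) mod 360) − 180 = -28.159°.
Going west by 28.159° from +170.783° reaches +142.624° without touching 180°.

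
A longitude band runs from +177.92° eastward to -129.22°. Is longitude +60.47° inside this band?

Band width going east from +177.92° to -129.22°: ((-129.22 − 177.92) mod 360) = 52.86°.
Offset of +60.47° east of the west edge: ((60.47 − 177.92) mod 360) = 242.55°.
242.55° > 52.86° ⇒ outside.

No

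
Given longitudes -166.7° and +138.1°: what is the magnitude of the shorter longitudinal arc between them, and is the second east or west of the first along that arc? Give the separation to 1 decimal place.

55.2° west

Raw difference: 138.1 − -166.7 = 304.8°.
Normalise into (−180°, 180°]: 304.8° − 360° = -55.2°.
Negative ⇒ the second point lies to the west; separation 55.2°.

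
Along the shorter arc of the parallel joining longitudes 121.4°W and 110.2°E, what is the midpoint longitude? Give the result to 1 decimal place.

Signed shortest Δλ from -121.4° to +110.2° is -128.4°.
Midpoint longitude = -121.4° + (-128.4°)/2 = -121.4° − 64.2° = -185.6°.
Normalise into (−180°, 180°]: +174.4°.
(The naïve average (-121.4 + +110.2)/2 = -5.6° is on the wrong side of the globe.)

174.4°E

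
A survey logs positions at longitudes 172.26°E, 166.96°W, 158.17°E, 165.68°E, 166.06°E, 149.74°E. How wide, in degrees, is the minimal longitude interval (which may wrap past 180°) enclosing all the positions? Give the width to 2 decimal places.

43.30°

Sort the longitudes: -166.96°, +149.74°, +158.17°, +165.68°, +166.06°, +172.26°.
Eastward gaps between consecutive values (wrapping around): 316.70°, 8.43°, 7.51°, 0.38°, 6.20°, 20.78°.
Largest gap = 316.70° ⇒ minimal covering band is its complement: 360° − 316.70° = 43.30°.
Band runs from +149.74° eastward to -166.96°, crossing the antimeridian.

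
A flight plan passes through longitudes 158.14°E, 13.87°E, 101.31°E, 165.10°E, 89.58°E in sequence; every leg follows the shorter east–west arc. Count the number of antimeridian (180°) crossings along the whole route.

Leg 1: +158.14° → +13.87°, shortest Δλ = -144.27° (west) — does not cross 180°.
Leg 2: +13.87° → +101.31°, shortest Δλ = 87.44° (east) — does not cross 180°.
Leg 3: +101.31° → +165.10°, shortest Δλ = 63.79° (east) — does not cross 180°.
Leg 4: +165.10° → +89.58°, shortest Δλ = -75.52° (west) — does not cross 180°.
Total crossings: 0.

0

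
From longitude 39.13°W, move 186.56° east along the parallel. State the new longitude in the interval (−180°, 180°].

147.43°E

Start at -39.13°; shift +186.56° → +147.43°.
+147.43° already lies in (−180°, 180°].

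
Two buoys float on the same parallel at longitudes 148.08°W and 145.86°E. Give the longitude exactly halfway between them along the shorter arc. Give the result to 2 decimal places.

Signed shortest Δλ from -148.08° to +145.86° is -66.06°.
Midpoint longitude = -148.08° + (-66.06°)/2 = -148.08° − 33.03° = -181.11°.
Normalise into (−180°, 180°]: +178.89°.
(The naïve average (-148.08 + +145.86)/2 = -1.11° is on the wrong side of the globe.)

178.89°E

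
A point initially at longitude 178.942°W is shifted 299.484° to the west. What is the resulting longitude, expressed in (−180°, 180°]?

118.426°W

Start at -178.942°; shift −299.484° → -478.426°.
-478.426° lies outside (−180°, 180°]; add 360° → -118.426°.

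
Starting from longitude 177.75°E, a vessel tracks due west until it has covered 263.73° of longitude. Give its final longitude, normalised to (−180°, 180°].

Start at +177.75°; shift −263.73° → -85.98°.
-85.98° already lies in (−180°, 180°].

85.98°W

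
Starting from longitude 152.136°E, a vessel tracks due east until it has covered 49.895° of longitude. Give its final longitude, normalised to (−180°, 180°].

Start at +152.136°; shift +49.895° → +202.031°.
+202.031° lies outside (−180°, 180°]; subtract 360° → -157.969°.

157.969°W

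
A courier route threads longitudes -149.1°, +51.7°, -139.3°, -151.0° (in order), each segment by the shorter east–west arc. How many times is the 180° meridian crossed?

2

Leg 1: -149.1° → +51.7°, shortest Δλ = -159.2° (west) — crosses 180°.
Leg 2: +51.7° → -139.3°, shortest Δλ = 169.0° (east) — crosses 180°.
Leg 3: -139.3° → -151.0°, shortest Δλ = -11.7° (west) — does not cross 180°.
Total crossings: 2.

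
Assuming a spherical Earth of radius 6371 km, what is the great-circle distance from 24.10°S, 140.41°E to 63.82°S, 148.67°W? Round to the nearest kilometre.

Δλ = -148.67 − 140.41 = -289.08°; wrapped into (−180°, 180°]: 70.92°.
Δφ = -63.82 − -24.10 = -39.72°.
a = sin²(Δφ/2) + cos φ₁ · cos φ₂ · sin²(Δλ/2) = 0.250955.
c = 2·atan2(√a, √(1−a)) = 1.04940 rad → d = 6371·c ≈ 6685.74 km.

6686 km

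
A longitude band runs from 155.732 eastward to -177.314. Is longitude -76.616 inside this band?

No

Band width going east from +155.732° to -177.314°: ((-177.314 − 155.732) mod 360) = 26.954°.
Offset of -76.616° east of the west edge: ((-76.616 − 155.732) mod 360) = 127.652°.
127.652° > 26.954° ⇒ outside.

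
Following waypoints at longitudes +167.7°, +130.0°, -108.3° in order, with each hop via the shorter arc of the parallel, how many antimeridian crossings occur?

1

Leg 1: +167.7° → +130.0°, shortest Δλ = -37.7° (west) — does not cross 180°.
Leg 2: +130.0° → -108.3°, shortest Δλ = 121.7° (east) — crosses 180°.
Total crossings: 1.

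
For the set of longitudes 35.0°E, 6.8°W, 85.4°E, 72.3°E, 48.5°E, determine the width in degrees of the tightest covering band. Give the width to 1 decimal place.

Sort the longitudes: -6.8°, +35.0°, +48.5°, +72.3°, +85.4°.
Eastward gaps between consecutive values (wrapping around): 41.8°, 13.5°, 23.8°, 13.1°, 267.8°.
Largest gap = 267.8° ⇒ minimal covering band is its complement: 360° − 267.8° = 92.2°.
Band runs from -6.8° eastward to +85.4°.

92.2°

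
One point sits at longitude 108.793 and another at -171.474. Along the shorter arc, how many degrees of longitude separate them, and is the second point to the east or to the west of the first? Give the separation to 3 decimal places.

Raw difference: -171.474 − 108.793 = -280.267°.
Normalise into (−180°, 180°]: -280.267° + 360° = 79.733°.
Positive ⇒ the second point lies to the east; separation 79.733°.

79.733° east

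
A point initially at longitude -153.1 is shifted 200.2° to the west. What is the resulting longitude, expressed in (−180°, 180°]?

+6.7°

Start at -153.1°; shift −200.2° → -353.3°.
-353.3° lies outside (−180°, 180°]; add 360° → +6.7°.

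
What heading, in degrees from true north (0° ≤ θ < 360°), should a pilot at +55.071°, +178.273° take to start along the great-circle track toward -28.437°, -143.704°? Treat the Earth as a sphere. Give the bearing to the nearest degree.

Δλ = -143.704 − 178.273 = -321.977°; wrapped into (−180°, 180°]: 38.023°.
θ = atan2( sin Δλ · cos φ₂ , cos φ₁ · sin φ₂ − sin φ₁ · cos φ₂ · cos Δλ )
  = atan2(0.54165, -0.84058) = 147.203° → normalised to [0°, 360°): 147.203°.

147°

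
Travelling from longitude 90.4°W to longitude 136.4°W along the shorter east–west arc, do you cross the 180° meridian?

No

Signed shortest Δλ = ((-136.4 − -90.4 + 180) mod 360) − 180 = -46.0°.
Going west by 46.0° from -90.4° reaches -136.4° without touching 180°.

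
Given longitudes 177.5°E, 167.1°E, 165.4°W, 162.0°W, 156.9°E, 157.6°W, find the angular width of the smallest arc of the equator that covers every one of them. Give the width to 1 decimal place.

45.5°

Sort the longitudes: -165.4°, -162.0°, -157.6°, +156.9°, +167.1°, +177.5°.
Eastward gaps between consecutive values (wrapping around): 3.4°, 4.4°, 314.5°, 10.2°, 10.4°, 17.1°.
Largest gap = 314.5° ⇒ minimal covering band is its complement: 360° − 314.5° = 45.5°.
Band runs from +156.9° eastward to -157.6°, crossing the antimeridian.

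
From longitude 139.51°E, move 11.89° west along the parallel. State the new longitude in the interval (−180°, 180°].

Start at +139.51°; shift −11.89° → +127.62°.
+127.62° already lies in (−180°, 180°].

127.62°E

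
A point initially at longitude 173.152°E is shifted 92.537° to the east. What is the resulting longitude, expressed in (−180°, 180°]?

94.311°W

Start at +173.152°; shift +92.537° → +265.689°.
+265.689° lies outside (−180°, 180°]; subtract 360° → -94.311°.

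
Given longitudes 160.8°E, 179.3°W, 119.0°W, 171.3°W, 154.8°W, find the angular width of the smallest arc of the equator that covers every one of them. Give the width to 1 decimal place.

Sort the longitudes: -179.3°, -171.3°, -154.8°, -119.0°, +160.8°.
Eastward gaps between consecutive values (wrapping around): 8.0°, 16.5°, 35.8°, 279.8°, 19.9°.
Largest gap = 279.8° ⇒ minimal covering band is its complement: 360° − 279.8° = 80.2°.
Band runs from +160.8° eastward to -119.0°, crossing the antimeridian.

80.2°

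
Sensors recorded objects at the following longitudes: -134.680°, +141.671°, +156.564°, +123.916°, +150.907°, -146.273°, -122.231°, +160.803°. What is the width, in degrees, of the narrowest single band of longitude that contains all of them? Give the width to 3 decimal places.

113.853°

Sort the longitudes: -146.273°, -134.680°, -122.231°, +123.916°, +141.671°, +150.907°, +156.564°, +160.803°.
Eastward gaps between consecutive values (wrapping around): 11.593°, 12.449°, 246.147°, 17.755°, 9.236°, 5.657°, 4.239°, 52.924°.
Largest gap = 246.147° ⇒ minimal covering band is its complement: 360° − 246.147° = 113.853°.
Band runs from +123.916° eastward to -122.231°, crossing the antimeridian.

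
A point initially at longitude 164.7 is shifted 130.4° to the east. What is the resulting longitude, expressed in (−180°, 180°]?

Start at +164.7°; shift +130.4° → +295.1°.
+295.1° lies outside (−180°, 180°]; subtract 360° → -64.9°.

-64.9°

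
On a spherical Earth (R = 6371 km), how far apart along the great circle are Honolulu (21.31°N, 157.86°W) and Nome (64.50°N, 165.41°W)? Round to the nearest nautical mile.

Δλ = -165.41 − -157.86 = -7.55°.
Δφ = 64.50 − 21.31 = 43.19°.
a = sin²(Δφ/2) + cos φ₁ · cos φ₂ · sin²(Δλ/2) = 0.137195.
c = 2·atan2(√a, √(1−a)) = 0.75887 rad → d = 6371·c ≈ 4834.79 km ≈ 2610.58 nmi.

2611 nmi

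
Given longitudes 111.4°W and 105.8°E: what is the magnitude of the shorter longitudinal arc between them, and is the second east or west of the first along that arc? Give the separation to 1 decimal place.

142.8° west

Raw difference: 105.8 − -111.4 = 217.2°.
Normalise into (−180°, 180°]: 217.2° − 360° = -142.8°.
Negative ⇒ the second point lies to the west; separation 142.8°.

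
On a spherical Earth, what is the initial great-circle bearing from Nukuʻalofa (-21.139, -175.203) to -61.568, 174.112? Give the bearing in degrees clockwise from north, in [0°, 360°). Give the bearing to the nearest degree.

Δλ = 174.112 − -175.203 = 349.315°; wrapped into (−180°, 180°]: -10.685°.
θ = atan2( sin Δλ · cos φ₂ , cos φ₁ · sin φ₂ − sin φ₁ · cos φ₂ · cos Δλ )
  = atan2(-0.08828, -0.65148) = -172.283° → normalised to [0°, 360°): 187.717°.

188°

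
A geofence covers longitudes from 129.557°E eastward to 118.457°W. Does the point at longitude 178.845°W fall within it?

Yes

Band width going east from +129.557° to -118.457°: ((-118.457 − 129.557) mod 360) = 111.986°.
Offset of -178.845° east of the west edge: ((-178.845 − 129.557) mod 360) = 51.598°.
51.598° ≤ 111.986° ⇒ inside.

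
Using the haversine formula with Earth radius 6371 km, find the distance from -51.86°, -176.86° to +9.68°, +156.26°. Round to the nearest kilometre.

7311 km

Δλ = 156.26 − -176.86 = 333.12°; wrapped into (−180°, 180°]: -26.88°.
Δφ = 9.68 − -51.86 = 61.54°.
a = sin²(Δφ/2) + cos φ₁ · cos φ₂ · sin²(Δλ/2) = 0.294616.
c = 2·atan2(√a, √(1−a)) = 1.14750 rad → d = 6371·c ≈ 7310.72 km.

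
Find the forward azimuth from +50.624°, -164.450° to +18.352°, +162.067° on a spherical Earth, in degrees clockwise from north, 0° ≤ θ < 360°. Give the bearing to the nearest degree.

232°

Δλ = 162.067 − -164.450 = 326.517°; wrapped into (−180°, 180°]: -33.483°.
θ = atan2( sin Δλ · cos φ₂ , cos φ₁ · sin φ₂ − sin φ₁ · cos φ₂ · cos Δλ )
  = atan2(-0.52363, -0.41218) = -128.209° → normalised to [0°, 360°): 231.791°.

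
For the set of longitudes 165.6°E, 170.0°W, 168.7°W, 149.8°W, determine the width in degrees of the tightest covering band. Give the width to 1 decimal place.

Sort the longitudes: -170.0°, -168.7°, -149.8°, +165.6°.
Eastward gaps between consecutive values (wrapping around): 1.3°, 18.9°, 315.4°, 24.4°.
Largest gap = 315.4° ⇒ minimal covering band is its complement: 360° − 315.4° = 44.6°.
Band runs from +165.6° eastward to -149.8°, crossing the antimeridian.

44.6°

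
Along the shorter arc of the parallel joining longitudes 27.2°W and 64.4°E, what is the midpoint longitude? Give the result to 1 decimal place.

18.6°E

Signed shortest Δλ from -27.2° to +64.4° is +91.6°.
Midpoint longitude = -27.2° + (+91.6°)/2 = -27.2° + 45.8° = +18.6°.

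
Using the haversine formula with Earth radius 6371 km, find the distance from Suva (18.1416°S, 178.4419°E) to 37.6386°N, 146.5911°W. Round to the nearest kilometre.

7200 km

Δλ = -146.5911 − 178.4419 = -325.0330°; wrapped into (−180°, 180°]: 34.9670°.
Δφ = 37.6386 − -18.1416 = 55.7802°.
a = sin²(Δφ/2) + cos φ₁ · cos φ₂ · sin²(Δλ/2) = 0.286736.
c = 2·atan2(√a, √(1−a)) = 1.13015 rad → d = 6371·c ≈ 7200.17 km.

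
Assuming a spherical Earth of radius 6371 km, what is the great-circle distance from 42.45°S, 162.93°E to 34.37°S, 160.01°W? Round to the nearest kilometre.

Δλ = -160.01 − 162.93 = -322.94°; wrapped into (−180°, 180°]: 37.06°.
Δφ = -34.37 − -42.45 = 8.08°.
a = sin²(Δφ/2) + cos φ₁ · cos φ₂ · sin²(Δλ/2) = 0.066475.
c = 2·atan2(√a, √(1−a)) = 0.52155 rad → d = 6371·c ≈ 3322.78 km.

3323 km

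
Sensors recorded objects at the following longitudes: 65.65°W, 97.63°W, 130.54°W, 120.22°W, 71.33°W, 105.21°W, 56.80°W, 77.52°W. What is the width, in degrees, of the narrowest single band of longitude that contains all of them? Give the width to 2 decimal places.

73.74°

Sort the longitudes: -130.54°, -120.22°, -105.21°, -97.63°, -77.52°, -71.33°, -65.65°, -56.80°.
Eastward gaps between consecutive values (wrapping around): 10.32°, 15.01°, 7.58°, 20.11°, 6.19°, 5.68°, 8.85°, 286.26°.
Largest gap = 286.26° ⇒ minimal covering band is its complement: 360° − 286.26° = 73.74°.
Band runs from -130.54° eastward to -56.80°.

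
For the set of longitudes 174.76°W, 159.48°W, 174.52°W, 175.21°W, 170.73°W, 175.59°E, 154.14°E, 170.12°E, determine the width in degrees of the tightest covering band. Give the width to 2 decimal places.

Sort the longitudes: -175.21°, -174.76°, -174.52°, -170.73°, -159.48°, +154.14°, +170.12°, +175.59°.
Eastward gaps between consecutive values (wrapping around): 0.45°, 0.24°, 3.79°, 11.25°, 313.62°, 15.98°, 5.47°, 9.20°.
Largest gap = 313.62° ⇒ minimal covering band is its complement: 360° − 313.62° = 46.38°.
Band runs from +154.14° eastward to -159.48°, crossing the antimeridian.

46.38°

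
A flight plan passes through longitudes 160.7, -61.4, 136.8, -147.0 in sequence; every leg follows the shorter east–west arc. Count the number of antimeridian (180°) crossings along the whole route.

3

Leg 1: +160.7° → -61.4°, shortest Δλ = 137.9° (east) — crosses 180°.
Leg 2: -61.4° → +136.8°, shortest Δλ = -161.8° (west) — crosses 180°.
Leg 3: +136.8° → -147.0°, shortest Δλ = 76.2° (east) — crosses 180°.
Total crossings: 3.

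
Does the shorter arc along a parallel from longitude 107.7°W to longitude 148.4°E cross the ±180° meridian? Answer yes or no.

Yes

Naïve |148.4 − -107.7| = 256.1° > 180°, so the shorter arc goes the other way round — across 180°.
Signed shortest Δλ = ((148.4 − -107.7 + 180) mod 360) − 180 = -103.9°.
Going west by 103.9° from -107.7° passes through 180° before reaching +148.4°.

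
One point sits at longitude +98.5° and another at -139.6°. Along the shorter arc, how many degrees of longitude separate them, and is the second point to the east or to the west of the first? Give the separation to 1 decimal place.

121.9° east

Raw difference: -139.6 − 98.5 = -238.1°.
Normalise into (−180°, 180°]: -238.1° + 360° = 121.9°.
Positive ⇒ the second point lies to the east; separation 121.9°.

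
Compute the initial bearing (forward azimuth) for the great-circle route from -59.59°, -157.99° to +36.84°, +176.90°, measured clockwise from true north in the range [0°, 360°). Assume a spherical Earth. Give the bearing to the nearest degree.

340°

Δλ = 176.90 − -157.99 = 334.89°; wrapped into (−180°, 180°]: -25.11°.
θ = atan2( sin Δλ · cos φ₂ , cos φ₁ · sin φ₂ − sin φ₁ · cos φ₂ · cos Δλ )
  = atan2(-0.33962, 0.92848) = -20.091° → normalised to [0°, 360°): 339.909°.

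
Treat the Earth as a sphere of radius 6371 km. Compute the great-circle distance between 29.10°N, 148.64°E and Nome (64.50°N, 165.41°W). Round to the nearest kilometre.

Δλ = -165.41 − 148.64 = -314.05°; wrapped into (−180°, 180°]: 45.95°.
Δφ = 64.50 − 29.10 = 35.40°.
a = sin²(Δφ/2) + cos φ₁ · cos φ₂ · sin²(Δλ/2) = 0.149748.
c = 2·atan2(√a, √(1−a)) = 0.79469 rad → d = 6371·c ≈ 5062.99 km.

5063 km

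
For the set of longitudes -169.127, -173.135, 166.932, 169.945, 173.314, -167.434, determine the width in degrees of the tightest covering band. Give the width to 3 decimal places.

25.634°

Sort the longitudes: -173.135°, -169.127°, -167.434°, +166.932°, +169.945°, +173.314°.
Eastward gaps between consecutive values (wrapping around): 4.008°, 1.693°, 334.366°, 3.013°, 3.369°, 13.551°.
Largest gap = 334.366° ⇒ minimal covering band is its complement: 360° − 334.366° = 25.634°.
Band runs from +166.932° eastward to -167.434°, crossing the antimeridian.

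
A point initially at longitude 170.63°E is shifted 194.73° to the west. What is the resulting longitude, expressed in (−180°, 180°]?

24.10°W

Start at +170.63°; shift −194.73° → -24.10°.
-24.10° already lies in (−180°, 180°].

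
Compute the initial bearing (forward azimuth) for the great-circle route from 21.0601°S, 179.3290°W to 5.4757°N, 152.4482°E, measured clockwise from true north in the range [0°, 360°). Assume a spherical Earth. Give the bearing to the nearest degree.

Δλ = 152.4482 − -179.3290 = 331.7772°; wrapped into (−180°, 180°]: -28.2228°.
θ = atan2( sin Δλ · cos φ₂ , cos φ₁ · sin φ₂ − sin φ₁ · cos φ₂ · cos Δλ )
  = atan2(-0.47074, 0.40423) = -49.347° → normalised to [0°, 360°): 310.653°.

311°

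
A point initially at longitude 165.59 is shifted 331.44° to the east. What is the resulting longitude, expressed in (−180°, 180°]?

Start at +165.59°; shift +331.44° → +497.03°.
+497.03° lies outside (−180°, 180°]; subtract 360° → +137.03°.

+137.03°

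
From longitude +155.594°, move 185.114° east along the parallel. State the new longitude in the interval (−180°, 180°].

Start at +155.594°; shift +185.114° → +340.708°.
+340.708° lies outside (−180°, 180°]; subtract 360° → -19.292°.

-19.292°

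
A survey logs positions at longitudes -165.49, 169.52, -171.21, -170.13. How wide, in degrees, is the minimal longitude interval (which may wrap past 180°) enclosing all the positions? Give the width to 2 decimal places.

24.99°

Sort the longitudes: -171.21°, -170.13°, -165.49°, +169.52°.
Eastward gaps between consecutive values (wrapping around): 1.08°, 4.64°, 335.01°, 19.27°.
Largest gap = 335.01° ⇒ minimal covering band is its complement: 360° − 335.01° = 24.99°.
Band runs from +169.52° eastward to -165.49°, crossing the antimeridian.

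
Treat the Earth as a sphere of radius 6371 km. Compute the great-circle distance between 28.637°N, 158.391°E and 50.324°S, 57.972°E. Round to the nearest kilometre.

Δλ = 57.972 − 158.391 = -100.419°.
Δφ = -50.324 − 28.637 = -78.961°.
a = sin²(Δφ/2) + cos φ₁ · cos φ₂ · sin²(Δλ/2) = 0.735103.
c = 2·atan2(√a, √(1−a)) = 2.06032 rad → d = 6371·c ≈ 13126.30 km.

13126 km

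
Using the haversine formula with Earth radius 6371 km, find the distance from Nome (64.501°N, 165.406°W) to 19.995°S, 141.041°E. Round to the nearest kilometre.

Δλ = 141.041 − -165.406 = 306.447°; wrapped into (−180°, 180°]: -53.553°.
Δφ = -19.995 − 64.501 = -84.496°.
a = sin²(Δφ/2) + cos φ₁ · cos φ₂ · sin²(Δλ/2) = 0.534149.
c = 2·atan2(√a, √(1−a)) = 1.63915 rad → d = 6371·c ≈ 10443.01 km.

10443 km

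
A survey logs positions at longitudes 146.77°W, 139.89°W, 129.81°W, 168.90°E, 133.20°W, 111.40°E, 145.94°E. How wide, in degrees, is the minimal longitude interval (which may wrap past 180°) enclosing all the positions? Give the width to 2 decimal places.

118.79°

Sort the longitudes: -146.77°, -139.89°, -133.20°, -129.81°, +111.40°, +145.94°, +168.90°.
Eastward gaps between consecutive values (wrapping around): 6.88°, 6.69°, 3.39°, 241.21°, 34.54°, 22.96°, 44.33°.
Largest gap = 241.21° ⇒ minimal covering band is its complement: 360° − 241.21° = 118.79°.
Band runs from +111.40° eastward to -129.81°, crossing the antimeridian.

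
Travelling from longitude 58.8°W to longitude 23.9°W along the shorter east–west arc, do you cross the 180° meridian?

Signed shortest Δλ = ((-23.9 − -58.8 + 180) mod 360) − 180 = 34.9°.
Going east by 34.9° from -58.8° reaches -23.9° without touching 180°.

No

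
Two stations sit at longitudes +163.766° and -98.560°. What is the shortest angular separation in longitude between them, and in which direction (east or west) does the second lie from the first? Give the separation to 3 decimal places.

Raw difference: -98.560 − 163.766 = -262.326°.
Normalise into (−180°, 180°]: -262.326° + 360° = 97.674°.
Positive ⇒ the second point lies to the east; separation 97.674°.

97.674° east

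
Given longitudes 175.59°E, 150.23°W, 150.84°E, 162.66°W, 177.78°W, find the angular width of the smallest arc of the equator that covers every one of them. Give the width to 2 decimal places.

Sort the longitudes: -177.78°, -162.66°, -150.23°, +150.84°, +175.59°.
Eastward gaps between consecutive values (wrapping around): 15.12°, 12.43°, 301.07°, 24.75°, 6.63°.
Largest gap = 301.07° ⇒ minimal covering band is its complement: 360° − 301.07° = 58.93°.
Band runs from +150.84° eastward to -150.23°, crossing the antimeridian.

58.93°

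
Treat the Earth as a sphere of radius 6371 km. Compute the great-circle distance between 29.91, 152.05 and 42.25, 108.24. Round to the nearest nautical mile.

Δλ = 108.24 − 152.05 = -43.81°.
Δφ = 42.25 − 29.91 = 12.34°.
a = sin²(Δφ/2) + cos φ₁ · cos φ₂ · sin²(Δλ/2) = 0.100854.
c = 2·atan2(√a, √(1−a)) = 0.64634 rad → d = 6371·c ≈ 4117.84 km ≈ 2223.46 nmi.

2223 nmi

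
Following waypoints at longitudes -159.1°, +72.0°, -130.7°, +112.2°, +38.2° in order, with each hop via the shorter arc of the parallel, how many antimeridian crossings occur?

3

Leg 1: -159.1° → +72.0°, shortest Δλ = -128.9° (west) — crosses 180°.
Leg 2: +72.0° → -130.7°, shortest Δλ = 157.3° (east) — crosses 180°.
Leg 3: -130.7° → +112.2°, shortest Δλ = -117.1° (west) — crosses 180°.
Leg 4: +112.2° → +38.2°, shortest Δλ = -74.0° (west) — does not cross 180°.
Total crossings: 3.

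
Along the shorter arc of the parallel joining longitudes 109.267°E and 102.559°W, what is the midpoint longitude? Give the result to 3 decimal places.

176.646°W

Signed shortest Δλ from +109.267° to -102.559° is +148.174°.
Midpoint longitude = +109.267° + (+148.174°)/2 = +109.267° + 74.087° = +183.354°.
Normalise into (−180°, 180°]: -176.646°.
(The naïve average (+109.267 + -102.559)/2 = 3.354° is on the wrong side of the globe.)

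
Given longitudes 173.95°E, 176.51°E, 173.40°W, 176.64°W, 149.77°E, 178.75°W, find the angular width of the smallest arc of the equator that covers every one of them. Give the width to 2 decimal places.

Sort the longitudes: -178.75°, -176.64°, -173.40°, +149.77°, +173.95°, +176.51°.
Eastward gaps between consecutive values (wrapping around): 2.11°, 3.24°, 323.17°, 24.18°, 2.56°, 4.74°.
Largest gap = 323.17° ⇒ minimal covering band is its complement: 360° − 323.17° = 36.83°.
Band runs from +149.77° eastward to -173.40°, crossing the antimeridian.

36.83°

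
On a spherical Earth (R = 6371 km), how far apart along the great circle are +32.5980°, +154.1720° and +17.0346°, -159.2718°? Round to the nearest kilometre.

Δλ = -159.2718 − 154.1720 = -313.4438°; wrapped into (−180°, 180°]: 46.5562°.
Δφ = 17.0346 − 32.5980 = -15.5634°.
a = sin²(Δφ/2) + cos φ₁ · cos φ₂ · sin²(Δλ/2) = 0.144136.
c = 2·atan2(√a, √(1−a)) = 0.77884 rad → d = 6371·c ≈ 4962.01 km.

4962 km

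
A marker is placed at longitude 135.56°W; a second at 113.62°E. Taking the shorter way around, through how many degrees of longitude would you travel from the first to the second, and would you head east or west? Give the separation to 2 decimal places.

110.82° west

Raw difference: 113.62 − -135.56 = 249.18°.
Normalise into (−180°, 180°]: 249.18° − 360° = -110.82°.
Negative ⇒ the second point lies to the west; separation 110.82°.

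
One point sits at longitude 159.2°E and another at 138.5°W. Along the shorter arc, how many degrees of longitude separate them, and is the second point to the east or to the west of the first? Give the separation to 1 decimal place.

Raw difference: -138.5 − 159.2 = -297.7°.
Normalise into (−180°, 180°]: -297.7° + 360° = 62.3°.
Positive ⇒ the second point lies to the east; separation 62.3°.

62.3° east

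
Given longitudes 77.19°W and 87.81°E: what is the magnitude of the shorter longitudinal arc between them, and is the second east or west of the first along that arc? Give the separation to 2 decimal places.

165.00° east

Raw difference: 87.81 − -77.19 = 165.0°.
Normalise into (−180°, 180°]: 165.0° stays 165.0°.
Positive ⇒ the second point lies to the east; separation 165.00°.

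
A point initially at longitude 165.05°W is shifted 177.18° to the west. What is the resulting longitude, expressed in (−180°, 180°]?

17.77°E

Start at -165.05°; shift −177.18° → -342.23°.
-342.23° lies outside (−180°, 180°]; add 360° → +17.77°.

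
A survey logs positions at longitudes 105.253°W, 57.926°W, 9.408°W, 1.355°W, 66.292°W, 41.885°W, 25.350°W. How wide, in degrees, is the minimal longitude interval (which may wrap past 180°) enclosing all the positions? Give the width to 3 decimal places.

103.898°

Sort the longitudes: -105.253°, -66.292°, -57.926°, -41.885°, -25.350°, -9.408°, -1.355°.
Eastward gaps between consecutive values (wrapping around): 38.961°, 8.366°, 16.041°, 16.535°, 15.942°, 8.053°, 256.102°.
Largest gap = 256.102° ⇒ minimal covering band is its complement: 360° − 256.102° = 103.898°.
Band runs from -105.253° eastward to -1.355°.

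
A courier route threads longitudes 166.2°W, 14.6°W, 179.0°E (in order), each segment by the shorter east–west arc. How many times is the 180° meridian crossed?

1

Leg 1: -166.2° → -14.6°, shortest Δλ = 151.6° (east) — does not cross 180°.
Leg 2: -14.6° → +179.0°, shortest Δλ = -166.4° (west) — crosses 180°.
Total crossings: 1.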